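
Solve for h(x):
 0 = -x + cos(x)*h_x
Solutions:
 h(x) = C1 + Integral(x/cos(x), x)


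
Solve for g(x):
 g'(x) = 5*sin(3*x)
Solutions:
 g(x) = C1 - 5*cos(3*x)/3


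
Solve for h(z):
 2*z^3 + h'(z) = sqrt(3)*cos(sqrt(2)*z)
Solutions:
 h(z) = C1 - z^4/2 + sqrt(6)*sin(sqrt(2)*z)/2


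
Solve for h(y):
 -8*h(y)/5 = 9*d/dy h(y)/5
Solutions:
 h(y) = C1*exp(-8*y/9)


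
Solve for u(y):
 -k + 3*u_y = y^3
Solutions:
 u(y) = C1 + k*y/3 + y^4/12


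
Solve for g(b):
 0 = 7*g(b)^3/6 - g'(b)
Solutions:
 g(b) = -sqrt(3)*sqrt(-1/(C1 + 7*b))
 g(b) = sqrt(3)*sqrt(-1/(C1 + 7*b))


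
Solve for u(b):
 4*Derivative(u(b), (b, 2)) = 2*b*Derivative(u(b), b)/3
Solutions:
 u(b) = C1 + C2*erfi(sqrt(3)*b/6)


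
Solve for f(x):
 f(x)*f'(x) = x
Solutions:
 f(x) = -sqrt(C1 + x^2)
 f(x) = sqrt(C1 + x^2)


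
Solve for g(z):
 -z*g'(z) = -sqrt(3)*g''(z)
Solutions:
 g(z) = C1 + C2*erfi(sqrt(2)*3^(3/4)*z/6)


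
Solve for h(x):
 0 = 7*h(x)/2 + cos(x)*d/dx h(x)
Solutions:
 h(x) = C1*(sin(x) - 1)^(7/4)/(sin(x) + 1)^(7/4)


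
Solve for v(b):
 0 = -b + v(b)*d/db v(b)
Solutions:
 v(b) = -sqrt(C1 + b^2)
 v(b) = sqrt(C1 + b^2)


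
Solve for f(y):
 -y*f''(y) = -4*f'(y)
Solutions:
 f(y) = C1 + C2*y^5


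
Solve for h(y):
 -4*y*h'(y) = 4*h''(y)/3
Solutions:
 h(y) = C1 + C2*erf(sqrt(6)*y/2)


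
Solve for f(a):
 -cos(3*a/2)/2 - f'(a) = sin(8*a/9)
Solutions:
 f(a) = C1 - sin(3*a/2)/3 + 9*cos(8*a/9)/8


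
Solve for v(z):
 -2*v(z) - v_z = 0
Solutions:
 v(z) = C1*exp(-2*z)


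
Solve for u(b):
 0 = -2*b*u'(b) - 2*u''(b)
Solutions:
 u(b) = C1 + C2*erf(sqrt(2)*b/2)


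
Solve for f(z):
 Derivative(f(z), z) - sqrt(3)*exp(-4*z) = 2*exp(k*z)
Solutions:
 f(z) = C1 - sqrt(3)*exp(-4*z)/4 + 2*exp(k*z)/k


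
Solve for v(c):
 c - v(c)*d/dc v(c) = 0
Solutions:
 v(c) = -sqrt(C1 + c^2)
 v(c) = sqrt(C1 + c^2)


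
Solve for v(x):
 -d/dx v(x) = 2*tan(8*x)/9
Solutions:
 v(x) = C1 + log(cos(8*x))/36


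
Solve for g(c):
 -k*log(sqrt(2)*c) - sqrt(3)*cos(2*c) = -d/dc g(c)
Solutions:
 g(c) = C1 + c*k*(log(c) - 1) + c*k*log(2)/2 + sqrt(3)*sin(2*c)/2


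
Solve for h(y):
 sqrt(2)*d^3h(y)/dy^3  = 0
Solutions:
 h(y) = C1 + C2*y + C3*y^2


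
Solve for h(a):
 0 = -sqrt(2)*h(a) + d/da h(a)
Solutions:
 h(a) = C1*exp(sqrt(2)*a)


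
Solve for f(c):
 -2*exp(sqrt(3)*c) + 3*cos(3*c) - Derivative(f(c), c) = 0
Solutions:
 f(c) = C1 - 2*sqrt(3)*exp(sqrt(3)*c)/3 + sin(3*c)


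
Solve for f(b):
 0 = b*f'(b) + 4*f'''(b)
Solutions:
 f(b) = C1 + Integral(C2*airyai(-2^(1/3)*b/2) + C3*airybi(-2^(1/3)*b/2), b)


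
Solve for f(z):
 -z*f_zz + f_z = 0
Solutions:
 f(z) = C1 + C2*z^2


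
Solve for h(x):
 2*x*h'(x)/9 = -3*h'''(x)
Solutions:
 h(x) = C1 + Integral(C2*airyai(-2^(1/3)*x/3) + C3*airybi(-2^(1/3)*x/3), x)


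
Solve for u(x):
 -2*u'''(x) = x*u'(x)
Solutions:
 u(x) = C1 + Integral(C2*airyai(-2^(2/3)*x/2) + C3*airybi(-2^(2/3)*x/2), x)


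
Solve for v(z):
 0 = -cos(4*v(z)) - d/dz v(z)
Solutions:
 v(z) = -asin((C1 + exp(8*z))/(C1 - exp(8*z)))/4 + pi/4
 v(z) = asin((C1 + exp(8*z))/(C1 - exp(8*z)))/4


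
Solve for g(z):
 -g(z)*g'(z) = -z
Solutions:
 g(z) = -sqrt(C1 + z^2)
 g(z) = sqrt(C1 + z^2)


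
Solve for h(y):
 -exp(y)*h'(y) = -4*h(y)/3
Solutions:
 h(y) = C1*exp(-4*exp(-y)/3)


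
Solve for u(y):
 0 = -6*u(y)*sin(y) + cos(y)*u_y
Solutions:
 u(y) = C1/cos(y)^6


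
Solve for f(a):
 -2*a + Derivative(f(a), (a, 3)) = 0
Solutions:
 f(a) = C1 + C2*a + C3*a^2 + a^4/12


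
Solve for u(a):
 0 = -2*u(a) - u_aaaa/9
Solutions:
 u(a) = (C1*sin(2^(3/4)*sqrt(3)*a/2) + C2*cos(2^(3/4)*sqrt(3)*a/2))*exp(-2^(3/4)*sqrt(3)*a/2) + (C3*sin(2^(3/4)*sqrt(3)*a/2) + C4*cos(2^(3/4)*sqrt(3)*a/2))*exp(2^(3/4)*sqrt(3)*a/2)


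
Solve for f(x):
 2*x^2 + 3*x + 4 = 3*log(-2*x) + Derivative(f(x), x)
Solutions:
 f(x) = C1 + 2*x^3/3 + 3*x^2/2 - 3*x*log(-x) + x*(7 - 3*log(2))


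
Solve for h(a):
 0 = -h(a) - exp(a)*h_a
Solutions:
 h(a) = C1*exp(exp(-a))


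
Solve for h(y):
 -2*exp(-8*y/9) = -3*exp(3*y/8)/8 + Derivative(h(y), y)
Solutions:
 h(y) = C1 + exp(3*y/8) + 9*exp(-8*y/9)/4


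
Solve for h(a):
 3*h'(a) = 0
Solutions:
 h(a) = C1


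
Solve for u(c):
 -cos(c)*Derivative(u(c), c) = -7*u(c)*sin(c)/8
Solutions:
 u(c) = C1/cos(c)^(7/8)


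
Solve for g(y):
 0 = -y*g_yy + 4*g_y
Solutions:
 g(y) = C1 + C2*y^5


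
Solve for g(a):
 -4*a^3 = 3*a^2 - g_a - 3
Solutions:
 g(a) = C1 + a^4 + a^3 - 3*a


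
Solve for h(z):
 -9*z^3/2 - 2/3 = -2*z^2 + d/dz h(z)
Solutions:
 h(z) = C1 - 9*z^4/8 + 2*z^3/3 - 2*z/3


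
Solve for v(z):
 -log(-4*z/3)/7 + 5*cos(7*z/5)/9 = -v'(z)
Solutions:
 v(z) = C1 + z*log(-z)/7 - z*log(3)/7 - z/7 + 2*z*log(2)/7 - 25*sin(7*z/5)/63


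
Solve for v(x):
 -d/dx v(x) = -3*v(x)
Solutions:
 v(x) = C1*exp(3*x)


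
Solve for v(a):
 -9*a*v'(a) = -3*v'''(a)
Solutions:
 v(a) = C1 + Integral(C2*airyai(3^(1/3)*a) + C3*airybi(3^(1/3)*a), a)


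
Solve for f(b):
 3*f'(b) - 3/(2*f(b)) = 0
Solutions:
 f(b) = -sqrt(C1 + b)
 f(b) = sqrt(C1 + b)


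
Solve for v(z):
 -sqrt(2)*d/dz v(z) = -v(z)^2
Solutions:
 v(z) = -2/(C1 + sqrt(2)*z)


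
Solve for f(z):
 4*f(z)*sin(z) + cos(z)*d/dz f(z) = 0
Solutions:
 f(z) = C1*cos(z)^4


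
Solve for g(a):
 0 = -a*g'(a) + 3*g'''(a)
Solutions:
 g(a) = C1 + Integral(C2*airyai(3^(2/3)*a/3) + C3*airybi(3^(2/3)*a/3), a)


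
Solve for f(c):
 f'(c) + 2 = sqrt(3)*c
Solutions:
 f(c) = C1 + sqrt(3)*c^2/2 - 2*c


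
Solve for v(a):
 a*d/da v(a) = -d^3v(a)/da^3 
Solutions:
 v(a) = C1 + Integral(C2*airyai(-a) + C3*airybi(-a), a)


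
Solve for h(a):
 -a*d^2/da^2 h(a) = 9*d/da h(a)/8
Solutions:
 h(a) = C1 + C2/a^(1/8)


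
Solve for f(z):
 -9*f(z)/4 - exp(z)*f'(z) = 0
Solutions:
 f(z) = C1*exp(9*exp(-z)/4)


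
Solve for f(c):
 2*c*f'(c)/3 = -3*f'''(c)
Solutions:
 f(c) = C1 + Integral(C2*airyai(-6^(1/3)*c/3) + C3*airybi(-6^(1/3)*c/3), c)


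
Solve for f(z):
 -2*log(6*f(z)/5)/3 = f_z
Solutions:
 -3*Integral(1/(-log(_y) - log(6) + log(5)), (_y, f(z)))/2 = C1 - z


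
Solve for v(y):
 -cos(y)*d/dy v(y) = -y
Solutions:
 v(y) = C1 + Integral(y/cos(y), y)


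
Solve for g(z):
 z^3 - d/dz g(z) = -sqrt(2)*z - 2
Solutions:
 g(z) = C1 + z^4/4 + sqrt(2)*z^2/2 + 2*z


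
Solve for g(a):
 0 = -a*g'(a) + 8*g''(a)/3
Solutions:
 g(a) = C1 + C2*erfi(sqrt(3)*a/4)


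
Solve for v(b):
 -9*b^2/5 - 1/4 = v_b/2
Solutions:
 v(b) = C1 - 6*b^3/5 - b/2


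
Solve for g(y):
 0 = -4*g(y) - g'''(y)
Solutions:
 g(y) = C3*exp(-2^(2/3)*y) + (C1*sin(2^(2/3)*sqrt(3)*y/2) + C2*cos(2^(2/3)*sqrt(3)*y/2))*exp(2^(2/3)*y/2)


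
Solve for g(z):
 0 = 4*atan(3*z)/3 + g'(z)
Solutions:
 g(z) = C1 - 4*z*atan(3*z)/3 + 2*log(9*z^2 + 1)/9


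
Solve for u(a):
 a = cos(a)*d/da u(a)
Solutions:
 u(a) = C1 + Integral(a/cos(a), a)


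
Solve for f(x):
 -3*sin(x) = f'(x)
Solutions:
 f(x) = C1 + 3*cos(x)


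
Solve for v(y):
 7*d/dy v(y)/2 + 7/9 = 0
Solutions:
 v(y) = C1 - 2*y/9


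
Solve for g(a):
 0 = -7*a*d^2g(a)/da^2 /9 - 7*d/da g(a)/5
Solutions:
 g(a) = C1 + C2/a^(4/5)


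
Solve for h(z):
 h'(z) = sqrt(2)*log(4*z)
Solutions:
 h(z) = C1 + sqrt(2)*z*log(z) - sqrt(2)*z + 2*sqrt(2)*z*log(2)


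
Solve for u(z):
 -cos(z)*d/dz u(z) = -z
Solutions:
 u(z) = C1 + Integral(z/cos(z), z)


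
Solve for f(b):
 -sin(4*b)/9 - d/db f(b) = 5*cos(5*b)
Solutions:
 f(b) = C1 - sin(5*b) + cos(4*b)/36


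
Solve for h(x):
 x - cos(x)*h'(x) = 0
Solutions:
 h(x) = C1 + Integral(x/cos(x), x)


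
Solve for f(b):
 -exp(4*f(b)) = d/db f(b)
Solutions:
 f(b) = log(-I*(1/(C1 + 4*b))^(1/4))
 f(b) = log(I*(1/(C1 + 4*b))^(1/4))
 f(b) = log(-(1/(C1 + 4*b))^(1/4))
 f(b) = log(1/(C1 + 4*b))/4


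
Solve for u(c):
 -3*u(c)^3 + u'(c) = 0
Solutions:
 u(c) = -sqrt(2)*sqrt(-1/(C1 + 3*c))/2
 u(c) = sqrt(2)*sqrt(-1/(C1 + 3*c))/2


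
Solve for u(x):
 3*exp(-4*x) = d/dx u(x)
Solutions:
 u(x) = C1 - 3*exp(-4*x)/4


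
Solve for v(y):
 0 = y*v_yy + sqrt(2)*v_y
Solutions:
 v(y) = C1 + C2*y^(1 - sqrt(2))


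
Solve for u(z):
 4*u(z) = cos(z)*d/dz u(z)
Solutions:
 u(z) = C1*(sin(z)^2 + 2*sin(z) + 1)/(sin(z)^2 - 2*sin(z) + 1)


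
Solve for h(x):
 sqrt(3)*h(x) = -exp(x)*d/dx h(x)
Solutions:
 h(x) = C1*exp(sqrt(3)*exp(-x))


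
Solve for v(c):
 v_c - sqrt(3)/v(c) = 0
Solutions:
 v(c) = -sqrt(C1 + 2*sqrt(3)*c)
 v(c) = sqrt(C1 + 2*sqrt(3)*c)


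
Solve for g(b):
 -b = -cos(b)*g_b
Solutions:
 g(b) = C1 + Integral(b/cos(b), b)


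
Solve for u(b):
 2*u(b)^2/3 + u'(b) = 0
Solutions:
 u(b) = 3/(C1 + 2*b)


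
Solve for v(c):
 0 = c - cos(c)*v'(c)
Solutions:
 v(c) = C1 + Integral(c/cos(c), c)


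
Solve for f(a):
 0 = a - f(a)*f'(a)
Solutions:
 f(a) = -sqrt(C1 + a^2)
 f(a) = sqrt(C1 + a^2)


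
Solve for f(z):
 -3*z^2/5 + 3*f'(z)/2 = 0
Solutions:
 f(z) = C1 + 2*z^3/15


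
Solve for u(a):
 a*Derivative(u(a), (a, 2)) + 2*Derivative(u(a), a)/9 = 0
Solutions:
 u(a) = C1 + C2*a^(7/9)


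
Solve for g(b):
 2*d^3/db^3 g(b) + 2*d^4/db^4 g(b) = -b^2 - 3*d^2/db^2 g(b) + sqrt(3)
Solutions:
 g(b) = C1 + C2*b - b^4/36 + 2*b^3/27 + b^2*(4 + 9*sqrt(3))/54 + (C3*sin(sqrt(5)*b/2) + C4*cos(sqrt(5)*b/2))*exp(-b/2)


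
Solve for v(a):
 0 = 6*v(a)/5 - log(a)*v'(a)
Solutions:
 v(a) = C1*exp(6*li(a)/5)


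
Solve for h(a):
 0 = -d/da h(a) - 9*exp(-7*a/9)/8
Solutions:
 h(a) = C1 + 81*exp(-7*a/9)/56


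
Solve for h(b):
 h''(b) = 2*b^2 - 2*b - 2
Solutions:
 h(b) = C1 + C2*b + b^4/6 - b^3/3 - b^2


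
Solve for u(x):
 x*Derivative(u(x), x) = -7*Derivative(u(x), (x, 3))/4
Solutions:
 u(x) = C1 + Integral(C2*airyai(-14^(2/3)*x/7) + C3*airybi(-14^(2/3)*x/7), x)


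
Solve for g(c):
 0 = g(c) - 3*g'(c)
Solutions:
 g(c) = C1*exp(c/3)


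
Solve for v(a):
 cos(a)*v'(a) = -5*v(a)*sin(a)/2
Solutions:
 v(a) = C1*cos(a)^(5/2)


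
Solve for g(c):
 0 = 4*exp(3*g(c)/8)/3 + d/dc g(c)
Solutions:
 g(c) = 8*log((-1 - sqrt(3)*I)*(1/(C1 + 4*c))^(1/3))
 g(c) = 8*log((-1 + sqrt(3)*I)*(1/(C1 + 4*c))^(1/3))
 g(c) = 8*log(1/(C1 + 4*c))/3 + 8*log(2)


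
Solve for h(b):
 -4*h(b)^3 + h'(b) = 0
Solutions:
 h(b) = -sqrt(2)*sqrt(-1/(C1 + 4*b))/2
 h(b) = sqrt(2)*sqrt(-1/(C1 + 4*b))/2


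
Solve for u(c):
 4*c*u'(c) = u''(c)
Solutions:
 u(c) = C1 + C2*erfi(sqrt(2)*c)


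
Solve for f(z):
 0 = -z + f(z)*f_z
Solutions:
 f(z) = -sqrt(C1 + z^2)
 f(z) = sqrt(C1 + z^2)


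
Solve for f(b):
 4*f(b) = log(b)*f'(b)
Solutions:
 f(b) = C1*exp(4*li(b))


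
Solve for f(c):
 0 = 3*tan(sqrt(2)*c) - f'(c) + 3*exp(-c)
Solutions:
 f(c) = C1 + 3*sqrt(2)*log(tan(sqrt(2)*c)^2 + 1)/4 - 3*exp(-c)


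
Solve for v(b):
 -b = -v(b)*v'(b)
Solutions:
 v(b) = -sqrt(C1 + b^2)
 v(b) = sqrt(C1 + b^2)


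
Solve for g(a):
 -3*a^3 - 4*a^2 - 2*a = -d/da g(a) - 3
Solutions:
 g(a) = C1 + 3*a^4/4 + 4*a^3/3 + a^2 - 3*a


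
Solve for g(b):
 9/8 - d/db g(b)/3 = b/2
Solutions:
 g(b) = C1 - 3*b^2/4 + 27*b/8


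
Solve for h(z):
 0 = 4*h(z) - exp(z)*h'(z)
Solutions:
 h(z) = C1*exp(-4*exp(-z))


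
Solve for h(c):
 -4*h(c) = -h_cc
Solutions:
 h(c) = C1*exp(-2*c) + C2*exp(2*c)


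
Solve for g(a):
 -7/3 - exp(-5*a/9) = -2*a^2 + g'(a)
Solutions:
 g(a) = C1 + 2*a^3/3 - 7*a/3 + 9*exp(-5*a/9)/5


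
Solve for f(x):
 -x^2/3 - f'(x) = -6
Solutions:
 f(x) = C1 - x^3/9 + 6*x


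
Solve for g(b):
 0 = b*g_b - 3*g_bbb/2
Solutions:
 g(b) = C1 + Integral(C2*airyai(2^(1/3)*3^(2/3)*b/3) + C3*airybi(2^(1/3)*3^(2/3)*b/3), b)


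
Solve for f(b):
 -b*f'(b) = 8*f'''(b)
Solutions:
 f(b) = C1 + Integral(C2*airyai(-b/2) + C3*airybi(-b/2), b)


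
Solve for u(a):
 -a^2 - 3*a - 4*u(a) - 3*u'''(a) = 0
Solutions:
 u(a) = C3*exp(-6^(2/3)*a/3) - a^2/4 - 3*a/4 + (C1*sin(2^(2/3)*3^(1/6)*a/2) + C2*cos(2^(2/3)*3^(1/6)*a/2))*exp(6^(2/3)*a/6)


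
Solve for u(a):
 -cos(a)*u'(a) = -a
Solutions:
 u(a) = C1 + Integral(a/cos(a), a)


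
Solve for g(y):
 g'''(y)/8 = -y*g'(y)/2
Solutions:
 g(y) = C1 + Integral(C2*airyai(-2^(2/3)*y) + C3*airybi(-2^(2/3)*y), y)


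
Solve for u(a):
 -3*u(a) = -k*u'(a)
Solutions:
 u(a) = C1*exp(3*a/k)


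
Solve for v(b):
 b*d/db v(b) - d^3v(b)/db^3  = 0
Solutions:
 v(b) = C1 + Integral(C2*airyai(b) + C3*airybi(b), b)


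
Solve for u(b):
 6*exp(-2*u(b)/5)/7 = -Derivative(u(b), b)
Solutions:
 u(b) = 5*log(-sqrt(C1 - 6*b)) - 5*log(35) + 5*log(70)/2
 u(b) = 5*log(C1 - 6*b)/2 - 5*log(35) + 5*log(70)/2


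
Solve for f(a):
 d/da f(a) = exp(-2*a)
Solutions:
 f(a) = C1 - exp(-2*a)/2


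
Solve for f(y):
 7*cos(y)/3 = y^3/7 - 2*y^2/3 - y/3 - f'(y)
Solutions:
 f(y) = C1 + y^4/28 - 2*y^3/9 - y^2/6 - 7*sin(y)/3


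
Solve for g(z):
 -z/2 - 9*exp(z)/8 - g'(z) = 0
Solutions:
 g(z) = C1 - z^2/4 - 9*exp(z)/8


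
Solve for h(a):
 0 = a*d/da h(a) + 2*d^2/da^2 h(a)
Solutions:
 h(a) = C1 + C2*erf(a/2)


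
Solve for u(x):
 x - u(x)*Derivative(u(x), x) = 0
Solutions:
 u(x) = -sqrt(C1 + x^2)
 u(x) = sqrt(C1 + x^2)


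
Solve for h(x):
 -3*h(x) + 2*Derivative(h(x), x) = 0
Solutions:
 h(x) = C1*exp(3*x/2)


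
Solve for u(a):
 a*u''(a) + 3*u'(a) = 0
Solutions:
 u(a) = C1 + C2/a^2


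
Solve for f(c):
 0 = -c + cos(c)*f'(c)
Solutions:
 f(c) = C1 + Integral(c/cos(c), c)


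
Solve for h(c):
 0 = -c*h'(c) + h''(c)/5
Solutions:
 h(c) = C1 + C2*erfi(sqrt(10)*c/2)


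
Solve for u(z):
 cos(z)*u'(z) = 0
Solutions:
 u(z) = C1


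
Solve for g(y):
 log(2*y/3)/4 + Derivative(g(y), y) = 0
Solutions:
 g(y) = C1 - y*log(y)/4 - y*log(2)/4 + y/4 + y*log(3)/4


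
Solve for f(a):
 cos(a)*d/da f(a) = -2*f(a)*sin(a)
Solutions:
 f(a) = C1*cos(a)^2


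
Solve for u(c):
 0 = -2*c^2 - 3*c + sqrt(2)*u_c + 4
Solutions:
 u(c) = C1 + sqrt(2)*c^3/3 + 3*sqrt(2)*c^2/4 - 2*sqrt(2)*c


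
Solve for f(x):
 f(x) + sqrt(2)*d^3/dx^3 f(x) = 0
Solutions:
 f(x) = C3*exp(-2^(5/6)*x/2) + (C1*sin(2^(5/6)*sqrt(3)*x/4) + C2*cos(2^(5/6)*sqrt(3)*x/4))*exp(2^(5/6)*x/4)


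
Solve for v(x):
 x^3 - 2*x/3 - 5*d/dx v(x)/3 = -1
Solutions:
 v(x) = C1 + 3*x^4/20 - x^2/5 + 3*x/5


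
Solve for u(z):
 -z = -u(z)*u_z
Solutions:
 u(z) = -sqrt(C1 + z^2)
 u(z) = sqrt(C1 + z^2)


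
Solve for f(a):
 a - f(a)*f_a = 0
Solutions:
 f(a) = -sqrt(C1 + a^2)
 f(a) = sqrt(C1 + a^2)


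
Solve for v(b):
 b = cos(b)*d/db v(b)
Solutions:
 v(b) = C1 + Integral(b/cos(b), b)


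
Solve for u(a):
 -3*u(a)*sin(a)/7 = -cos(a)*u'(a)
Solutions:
 u(a) = C1/cos(a)^(3/7)


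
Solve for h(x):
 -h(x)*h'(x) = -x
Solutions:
 h(x) = -sqrt(C1 + x^2)
 h(x) = sqrt(C1 + x^2)


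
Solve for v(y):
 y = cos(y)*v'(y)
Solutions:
 v(y) = C1 + Integral(y/cos(y), y)


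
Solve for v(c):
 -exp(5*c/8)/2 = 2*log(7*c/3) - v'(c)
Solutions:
 v(c) = C1 + 2*c*log(c) + 2*c*(-log(3) - 1 + log(7)) + 4*exp(5*c/8)/5


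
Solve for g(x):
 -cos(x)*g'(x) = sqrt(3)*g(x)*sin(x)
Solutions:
 g(x) = C1*cos(x)^(sqrt(3))


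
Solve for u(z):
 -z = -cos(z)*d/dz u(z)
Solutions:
 u(z) = C1 + Integral(z/cos(z), z)


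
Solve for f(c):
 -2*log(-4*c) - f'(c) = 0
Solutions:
 f(c) = C1 - 2*c*log(-c) + 2*c*(1 - 2*log(2))


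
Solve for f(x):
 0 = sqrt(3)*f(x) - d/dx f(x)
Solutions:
 f(x) = C1*exp(sqrt(3)*x)


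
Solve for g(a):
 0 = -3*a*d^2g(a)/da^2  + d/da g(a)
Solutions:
 g(a) = C1 + C2*a^(4/3)


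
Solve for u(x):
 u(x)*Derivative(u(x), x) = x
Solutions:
 u(x) = -sqrt(C1 + x^2)
 u(x) = sqrt(C1 + x^2)


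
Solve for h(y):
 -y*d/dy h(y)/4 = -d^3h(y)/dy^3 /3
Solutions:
 h(y) = C1 + Integral(C2*airyai(6^(1/3)*y/2) + C3*airybi(6^(1/3)*y/2), y)


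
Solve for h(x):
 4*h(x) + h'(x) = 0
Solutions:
 h(x) = C1*exp(-4*x)


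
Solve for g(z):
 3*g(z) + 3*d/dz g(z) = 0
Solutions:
 g(z) = C1*exp(-z)


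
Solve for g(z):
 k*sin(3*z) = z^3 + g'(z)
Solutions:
 g(z) = C1 - k*cos(3*z)/3 - z^4/4


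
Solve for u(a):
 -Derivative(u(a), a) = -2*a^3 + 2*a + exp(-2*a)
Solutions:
 u(a) = C1 + a^4/2 - a^2 + exp(-2*a)/2


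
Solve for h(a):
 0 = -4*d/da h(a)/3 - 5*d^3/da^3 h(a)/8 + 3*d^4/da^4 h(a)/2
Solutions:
 h(a) = C1 + C2*exp(a*(-(144*sqrt(20986) + 20861)^(1/3) - 25/(144*sqrt(20986) + 20861)^(1/3) + 10)/72)*sin(sqrt(3)*a*(-(144*sqrt(20986) + 20861)^(1/3) + 25/(144*sqrt(20986) + 20861)^(1/3))/72) + C3*exp(a*(-(144*sqrt(20986) + 20861)^(1/3) - 25/(144*sqrt(20986) + 20861)^(1/3) + 10)/72)*cos(sqrt(3)*a*(-(144*sqrt(20986) + 20861)^(1/3) + 25/(144*sqrt(20986) + 20861)^(1/3))/72) + C4*exp(a*(25/(144*sqrt(20986) + 20861)^(1/3) + 5 + (144*sqrt(20986) + 20861)^(1/3))/36)


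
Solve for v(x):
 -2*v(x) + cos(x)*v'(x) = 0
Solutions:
 v(x) = C1*(sin(x) + 1)/(sin(x) - 1)


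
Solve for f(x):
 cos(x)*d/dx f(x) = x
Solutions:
 f(x) = C1 + Integral(x/cos(x), x)


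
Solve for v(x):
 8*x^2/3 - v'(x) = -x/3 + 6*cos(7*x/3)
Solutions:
 v(x) = C1 + 8*x^3/9 + x^2/6 - 18*sin(7*x/3)/7


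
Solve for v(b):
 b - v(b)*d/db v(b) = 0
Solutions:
 v(b) = -sqrt(C1 + b^2)
 v(b) = sqrt(C1 + b^2)


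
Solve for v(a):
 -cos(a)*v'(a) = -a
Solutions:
 v(a) = C1 + Integral(a/cos(a), a)


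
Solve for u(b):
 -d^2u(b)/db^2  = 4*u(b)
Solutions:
 u(b) = C1*sin(2*b) + C2*cos(2*b)


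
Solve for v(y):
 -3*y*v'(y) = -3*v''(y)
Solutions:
 v(y) = C1 + C2*erfi(sqrt(2)*y/2)


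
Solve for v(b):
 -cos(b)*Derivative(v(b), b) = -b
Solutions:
 v(b) = C1 + Integral(b/cos(b), b)


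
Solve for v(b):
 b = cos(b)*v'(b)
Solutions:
 v(b) = C1 + Integral(b/cos(b), b)


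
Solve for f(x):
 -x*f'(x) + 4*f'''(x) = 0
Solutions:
 f(x) = C1 + Integral(C2*airyai(2^(1/3)*x/2) + C3*airybi(2^(1/3)*x/2), x)


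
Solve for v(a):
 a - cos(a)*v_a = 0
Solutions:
 v(a) = C1 + Integral(a/cos(a), a)


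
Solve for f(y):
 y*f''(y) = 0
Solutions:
 f(y) = C1 + C2*y


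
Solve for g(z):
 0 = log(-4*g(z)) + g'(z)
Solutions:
 Integral(1/(log(-_y) + 2*log(2)), (_y, g(z))) = C1 - z


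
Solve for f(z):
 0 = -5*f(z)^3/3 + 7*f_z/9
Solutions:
 f(z) = -sqrt(14)*sqrt(-1/(C1 + 15*z))/2
 f(z) = sqrt(14)*sqrt(-1/(C1 + 15*z))/2


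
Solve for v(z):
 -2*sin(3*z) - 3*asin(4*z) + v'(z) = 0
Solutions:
 v(z) = C1 + 3*z*asin(4*z) + 3*sqrt(1 - 16*z^2)/4 - 2*cos(3*z)/3


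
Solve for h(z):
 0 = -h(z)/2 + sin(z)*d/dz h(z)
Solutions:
 h(z) = C1*(cos(z) - 1)^(1/4)/(cos(z) + 1)^(1/4)


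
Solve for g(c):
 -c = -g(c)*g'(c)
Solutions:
 g(c) = -sqrt(C1 + c^2)
 g(c) = sqrt(C1 + c^2)


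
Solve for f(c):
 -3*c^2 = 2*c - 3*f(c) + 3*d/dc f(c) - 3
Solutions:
 f(c) = C1*exp(c) + c^2 + 8*c/3 + 5/3


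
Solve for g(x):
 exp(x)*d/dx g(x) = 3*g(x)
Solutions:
 g(x) = C1*exp(-3*exp(-x))


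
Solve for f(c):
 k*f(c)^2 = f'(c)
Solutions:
 f(c) = -1/(C1 + c*k)


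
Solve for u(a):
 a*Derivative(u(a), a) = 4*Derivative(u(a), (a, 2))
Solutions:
 u(a) = C1 + C2*erfi(sqrt(2)*a/4)


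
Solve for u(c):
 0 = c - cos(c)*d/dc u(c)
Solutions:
 u(c) = C1 + Integral(c/cos(c), c)


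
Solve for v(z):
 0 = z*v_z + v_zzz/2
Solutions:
 v(z) = C1 + Integral(C2*airyai(-2^(1/3)*z) + C3*airybi(-2^(1/3)*z), z)


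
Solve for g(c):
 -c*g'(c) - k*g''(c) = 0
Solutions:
 g(c) = C1 + C2*sqrt(k)*erf(sqrt(2)*c*sqrt(1/k)/2)


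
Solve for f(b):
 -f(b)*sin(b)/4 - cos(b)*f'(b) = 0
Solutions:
 f(b) = C1*cos(b)^(1/4)


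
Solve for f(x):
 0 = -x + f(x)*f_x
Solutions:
 f(x) = -sqrt(C1 + x^2)
 f(x) = sqrt(C1 + x^2)


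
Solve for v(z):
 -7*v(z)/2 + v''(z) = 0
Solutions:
 v(z) = C1*exp(-sqrt(14)*z/2) + C2*exp(sqrt(14)*z/2)


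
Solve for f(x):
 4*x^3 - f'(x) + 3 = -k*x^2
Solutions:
 f(x) = C1 + k*x^3/3 + x^4 + 3*x


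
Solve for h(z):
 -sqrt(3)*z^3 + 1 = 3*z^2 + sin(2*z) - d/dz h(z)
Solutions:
 h(z) = C1 + sqrt(3)*z^4/4 + z^3 - z - cos(2*z)/2


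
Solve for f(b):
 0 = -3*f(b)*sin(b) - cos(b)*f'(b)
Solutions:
 f(b) = C1*cos(b)^3


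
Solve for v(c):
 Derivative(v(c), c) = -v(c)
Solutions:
 v(c) = C1*exp(-c)


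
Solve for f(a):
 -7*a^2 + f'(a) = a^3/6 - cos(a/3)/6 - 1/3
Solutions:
 f(a) = C1 + a^4/24 + 7*a^3/3 - a/3 - sin(a/3)/2


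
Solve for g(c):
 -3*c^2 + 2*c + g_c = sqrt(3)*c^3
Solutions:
 g(c) = C1 + sqrt(3)*c^4/4 + c^3 - c^2


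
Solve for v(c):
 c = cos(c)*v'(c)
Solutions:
 v(c) = C1 + Integral(c/cos(c), c)


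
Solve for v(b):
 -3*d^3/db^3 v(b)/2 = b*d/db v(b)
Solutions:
 v(b) = C1 + Integral(C2*airyai(-2^(1/3)*3^(2/3)*b/3) + C3*airybi(-2^(1/3)*3^(2/3)*b/3), b)


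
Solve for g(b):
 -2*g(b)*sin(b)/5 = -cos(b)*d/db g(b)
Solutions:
 g(b) = C1/cos(b)^(2/5)


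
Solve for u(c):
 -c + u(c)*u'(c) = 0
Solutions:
 u(c) = -sqrt(C1 + c^2)
 u(c) = sqrt(C1 + c^2)


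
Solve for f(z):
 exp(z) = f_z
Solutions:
 f(z) = C1 + exp(z)


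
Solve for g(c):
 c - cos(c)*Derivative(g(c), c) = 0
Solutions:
 g(c) = C1 + Integral(c/cos(c), c)


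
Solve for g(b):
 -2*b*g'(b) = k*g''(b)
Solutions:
 g(b) = C1 + C2*sqrt(k)*erf(b*sqrt(1/k))


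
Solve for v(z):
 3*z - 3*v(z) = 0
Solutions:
 v(z) = z


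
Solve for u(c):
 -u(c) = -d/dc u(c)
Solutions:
 u(c) = C1*exp(c)


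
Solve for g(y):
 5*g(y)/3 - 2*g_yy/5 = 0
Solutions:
 g(y) = C1*exp(-5*sqrt(6)*y/6) + C2*exp(5*sqrt(6)*y/6)


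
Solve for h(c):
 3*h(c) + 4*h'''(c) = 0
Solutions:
 h(c) = C3*exp(-6^(1/3)*c/2) + (C1*sin(2^(1/3)*3^(5/6)*c/4) + C2*cos(2^(1/3)*3^(5/6)*c/4))*exp(6^(1/3)*c/4)


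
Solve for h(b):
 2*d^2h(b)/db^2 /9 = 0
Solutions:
 h(b) = C1 + C2*b


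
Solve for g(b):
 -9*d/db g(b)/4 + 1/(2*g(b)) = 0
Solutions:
 g(b) = -sqrt(C1 + 4*b)/3
 g(b) = sqrt(C1 + 4*b)/3


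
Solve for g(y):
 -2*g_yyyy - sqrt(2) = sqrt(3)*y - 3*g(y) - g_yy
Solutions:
 g(y) = C1*exp(-sqrt(6)*y/2) + C2*exp(sqrt(6)*y/2) + C3*sin(y) + C4*cos(y) + sqrt(3)*y/3 + sqrt(2)/3


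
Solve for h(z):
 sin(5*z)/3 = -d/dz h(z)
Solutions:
 h(z) = C1 + cos(5*z)/15


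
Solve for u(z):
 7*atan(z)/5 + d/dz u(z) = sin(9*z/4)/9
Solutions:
 u(z) = C1 - 7*z*atan(z)/5 + 7*log(z^2 + 1)/10 - 4*cos(9*z/4)/81


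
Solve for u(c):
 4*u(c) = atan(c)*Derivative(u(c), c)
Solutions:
 u(c) = C1*exp(4*Integral(1/atan(c), c))


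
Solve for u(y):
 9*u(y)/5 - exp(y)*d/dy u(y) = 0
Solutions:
 u(y) = C1*exp(-9*exp(-y)/5)


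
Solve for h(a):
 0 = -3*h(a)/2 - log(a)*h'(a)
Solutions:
 h(a) = C1*exp(-3*li(a)/2)


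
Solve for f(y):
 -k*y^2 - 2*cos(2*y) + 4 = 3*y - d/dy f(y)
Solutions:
 f(y) = C1 + k*y^3/3 + 3*y^2/2 - 4*y + sin(2*y)


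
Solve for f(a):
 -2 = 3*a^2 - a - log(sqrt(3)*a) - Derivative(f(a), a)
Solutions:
 f(a) = C1 + a^3 - a^2/2 - a*log(a) - a*log(3)/2 + 3*a


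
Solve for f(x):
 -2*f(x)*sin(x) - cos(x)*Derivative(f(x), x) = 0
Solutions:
 f(x) = C1*cos(x)^2


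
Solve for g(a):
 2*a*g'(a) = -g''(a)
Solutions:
 g(a) = C1 + C2*erf(a)


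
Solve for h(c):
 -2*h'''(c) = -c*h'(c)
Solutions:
 h(c) = C1 + Integral(C2*airyai(2^(2/3)*c/2) + C3*airybi(2^(2/3)*c/2), c)


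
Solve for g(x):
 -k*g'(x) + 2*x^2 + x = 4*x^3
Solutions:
 g(x) = C1 - x^4/k + 2*x^3/(3*k) + x^2/(2*k)


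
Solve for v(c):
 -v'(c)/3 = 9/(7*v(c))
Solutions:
 v(c) = -sqrt(C1 - 378*c)/7
 v(c) = sqrt(C1 - 378*c)/7


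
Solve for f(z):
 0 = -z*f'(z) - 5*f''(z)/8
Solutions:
 f(z) = C1 + C2*erf(2*sqrt(5)*z/5)


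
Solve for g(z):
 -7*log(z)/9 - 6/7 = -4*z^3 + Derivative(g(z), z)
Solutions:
 g(z) = C1 + z^4 - 7*z*log(z)/9 - 5*z/63


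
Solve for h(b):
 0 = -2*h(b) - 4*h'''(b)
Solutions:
 h(b) = C3*exp(-2^(2/3)*b/2) + (C1*sin(2^(2/3)*sqrt(3)*b/4) + C2*cos(2^(2/3)*sqrt(3)*b/4))*exp(2^(2/3)*b/4)


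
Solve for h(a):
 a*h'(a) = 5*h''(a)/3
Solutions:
 h(a) = C1 + C2*erfi(sqrt(30)*a/10)


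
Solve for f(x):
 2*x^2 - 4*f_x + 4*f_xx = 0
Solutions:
 f(x) = C1 + C2*exp(x) + x^3/6 + x^2/2 + x


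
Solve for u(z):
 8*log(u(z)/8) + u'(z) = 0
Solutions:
 -Integral(1/(-log(_y) + 3*log(2)), (_y, u(z)))/8 = C1 - z


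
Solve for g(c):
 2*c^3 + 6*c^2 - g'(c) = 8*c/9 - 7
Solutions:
 g(c) = C1 + c^4/2 + 2*c^3 - 4*c^2/9 + 7*c


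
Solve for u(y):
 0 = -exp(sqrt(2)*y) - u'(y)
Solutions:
 u(y) = C1 - sqrt(2)*exp(sqrt(2)*y)/2


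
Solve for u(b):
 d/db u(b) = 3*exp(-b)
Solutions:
 u(b) = C1 - 3*exp(-b)


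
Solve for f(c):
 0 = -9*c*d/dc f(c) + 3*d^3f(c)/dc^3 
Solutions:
 f(c) = C1 + Integral(C2*airyai(3^(1/3)*c) + C3*airybi(3^(1/3)*c), c)


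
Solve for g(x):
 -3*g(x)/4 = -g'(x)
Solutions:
 g(x) = C1*exp(3*x/4)


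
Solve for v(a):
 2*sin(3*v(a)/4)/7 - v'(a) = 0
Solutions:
 -2*a/7 + 2*log(cos(3*v(a)/4) - 1)/3 - 2*log(cos(3*v(a)/4) + 1)/3 = C1


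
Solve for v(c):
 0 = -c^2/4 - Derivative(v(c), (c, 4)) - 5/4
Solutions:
 v(c) = C1 + C2*c + C3*c^2 + C4*c^3 - c^6/1440 - 5*c^4/96


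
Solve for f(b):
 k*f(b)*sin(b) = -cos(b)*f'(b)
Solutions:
 f(b) = C1*exp(k*log(cos(b)))


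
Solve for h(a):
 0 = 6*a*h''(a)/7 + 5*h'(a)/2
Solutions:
 h(a) = C1 + C2/a^(23/12)


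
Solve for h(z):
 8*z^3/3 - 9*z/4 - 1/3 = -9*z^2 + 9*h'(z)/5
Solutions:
 h(z) = C1 + 10*z^4/27 + 5*z^3/3 - 5*z^2/8 - 5*z/27


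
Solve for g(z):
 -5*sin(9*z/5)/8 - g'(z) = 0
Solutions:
 g(z) = C1 + 25*cos(9*z/5)/72


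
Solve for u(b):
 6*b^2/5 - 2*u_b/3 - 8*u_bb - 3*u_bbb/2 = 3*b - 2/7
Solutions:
 u(b) = C1 + C2*exp(2*b*(-4 + sqrt(15))/3) + C3*exp(-2*b*(sqrt(15) + 4)/3) + 3*b^3/5 - 477*b^2/20 + 39531*b/70


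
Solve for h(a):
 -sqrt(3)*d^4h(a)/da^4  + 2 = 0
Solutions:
 h(a) = C1 + C2*a + C3*a^2 + C4*a^3 + sqrt(3)*a^4/36


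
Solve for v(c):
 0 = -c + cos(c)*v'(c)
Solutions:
 v(c) = C1 + Integral(c/cos(c), c)


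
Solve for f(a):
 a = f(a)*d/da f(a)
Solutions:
 f(a) = -sqrt(C1 + a^2)
 f(a) = sqrt(C1 + a^2)


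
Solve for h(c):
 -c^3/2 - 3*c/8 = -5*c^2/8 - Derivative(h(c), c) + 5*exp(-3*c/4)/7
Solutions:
 h(c) = C1 + c^4/8 - 5*c^3/24 + 3*c^2/16 - 20*exp(-3*c/4)/21


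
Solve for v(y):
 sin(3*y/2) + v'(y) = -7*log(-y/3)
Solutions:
 v(y) = C1 - 7*y*log(-y) + 7*y + 7*y*log(3) + 2*cos(3*y/2)/3


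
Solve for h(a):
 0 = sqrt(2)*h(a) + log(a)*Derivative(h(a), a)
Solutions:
 h(a) = C1*exp(-sqrt(2)*li(a))


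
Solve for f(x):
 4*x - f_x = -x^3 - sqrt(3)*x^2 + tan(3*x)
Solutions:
 f(x) = C1 + x^4/4 + sqrt(3)*x^3/3 + 2*x^2 + log(cos(3*x))/3


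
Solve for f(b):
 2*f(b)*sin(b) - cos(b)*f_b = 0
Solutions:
 f(b) = C1/cos(b)^2


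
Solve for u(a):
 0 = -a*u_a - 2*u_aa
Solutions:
 u(a) = C1 + C2*erf(a/2)


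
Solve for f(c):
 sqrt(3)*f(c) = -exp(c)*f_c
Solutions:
 f(c) = C1*exp(sqrt(3)*exp(-c))


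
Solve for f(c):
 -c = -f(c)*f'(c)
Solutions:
 f(c) = -sqrt(C1 + c^2)
 f(c) = sqrt(C1 + c^2)


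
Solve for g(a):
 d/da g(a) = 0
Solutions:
 g(a) = C1


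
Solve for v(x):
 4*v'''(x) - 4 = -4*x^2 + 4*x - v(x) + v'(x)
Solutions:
 v(x) = C1*exp(3^(1/3)*x*(3^(1/3)/(sqrt(78) + 9)^(1/3) + (sqrt(78) + 9)^(1/3))/12)*sin(3^(1/6)*x*(-3^(2/3)*(sqrt(78) + 9)^(1/3) + 3/(sqrt(78) + 9)^(1/3))/12) + C2*exp(3^(1/3)*x*(3^(1/3)/(sqrt(78) + 9)^(1/3) + (sqrt(78) + 9)^(1/3))/12)*cos(3^(1/6)*x*(-3^(2/3)*(sqrt(78) + 9)^(1/3) + 3/(sqrt(78) + 9)^(1/3))/12) + C3*exp(-3^(1/3)*x*(3^(1/3)/(sqrt(78) + 9)^(1/3) + (sqrt(78) + 9)^(1/3))/6) - 4*x^2 - 4*x


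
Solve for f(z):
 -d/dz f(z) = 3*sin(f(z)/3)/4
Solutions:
 3*z/4 + 3*log(cos(f(z)/3) - 1)/2 - 3*log(cos(f(z)/3) + 1)/2 = C1


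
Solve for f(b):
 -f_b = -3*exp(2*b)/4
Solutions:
 f(b) = C1 + 3*exp(2*b)/8


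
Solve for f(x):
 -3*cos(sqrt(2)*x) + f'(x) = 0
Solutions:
 f(x) = C1 + 3*sqrt(2)*sin(sqrt(2)*x)/2


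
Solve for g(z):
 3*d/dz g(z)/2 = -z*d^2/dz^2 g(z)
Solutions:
 g(z) = C1 + C2/sqrt(z)


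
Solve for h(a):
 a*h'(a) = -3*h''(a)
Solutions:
 h(a) = C1 + C2*erf(sqrt(6)*a/6)


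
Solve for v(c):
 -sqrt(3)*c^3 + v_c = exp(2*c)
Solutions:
 v(c) = C1 + sqrt(3)*c^4/4 + exp(2*c)/2


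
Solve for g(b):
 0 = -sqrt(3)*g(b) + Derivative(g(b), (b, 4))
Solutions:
 g(b) = C1*exp(-3^(1/8)*b) + C2*exp(3^(1/8)*b) + C3*sin(3^(1/8)*b) + C4*cos(3^(1/8)*b)


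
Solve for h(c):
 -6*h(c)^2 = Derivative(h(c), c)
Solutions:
 h(c) = 1/(C1 + 6*c)


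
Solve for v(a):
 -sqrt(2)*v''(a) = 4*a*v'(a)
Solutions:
 v(a) = C1 + C2*erf(2^(1/4)*a)


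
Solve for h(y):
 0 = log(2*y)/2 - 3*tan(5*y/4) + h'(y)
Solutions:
 h(y) = C1 - y*log(y)/2 - y*log(2)/2 + y/2 - 12*log(cos(5*y/4))/5


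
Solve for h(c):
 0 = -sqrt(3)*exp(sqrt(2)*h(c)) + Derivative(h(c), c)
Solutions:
 h(c) = sqrt(2)*(2*log(-1/(C1 + sqrt(3)*c)) - log(2))/4


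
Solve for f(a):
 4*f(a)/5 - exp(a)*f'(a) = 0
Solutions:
 f(a) = C1*exp(-4*exp(-a)/5)


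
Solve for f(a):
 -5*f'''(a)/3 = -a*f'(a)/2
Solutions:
 f(a) = C1 + Integral(C2*airyai(10^(2/3)*3^(1/3)*a/10) + C3*airybi(10^(2/3)*3^(1/3)*a/10), a)


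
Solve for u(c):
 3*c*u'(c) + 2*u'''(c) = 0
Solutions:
 u(c) = C1 + Integral(C2*airyai(-2^(2/3)*3^(1/3)*c/2) + C3*airybi(-2^(2/3)*3^(1/3)*c/2), c)


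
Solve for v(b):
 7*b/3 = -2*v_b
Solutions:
 v(b) = C1 - 7*b^2/12


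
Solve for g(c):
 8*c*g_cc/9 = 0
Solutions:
 g(c) = C1 + C2*c


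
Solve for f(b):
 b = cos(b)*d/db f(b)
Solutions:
 f(b) = C1 + Integral(b/cos(b), b)


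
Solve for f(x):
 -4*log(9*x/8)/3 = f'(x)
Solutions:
 f(x) = C1 - 4*x*log(x)/3 - 8*x*log(3)/3 + 4*x/3 + 4*x*log(2)


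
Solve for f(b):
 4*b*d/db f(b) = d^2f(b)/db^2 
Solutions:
 f(b) = C1 + C2*erfi(sqrt(2)*b)


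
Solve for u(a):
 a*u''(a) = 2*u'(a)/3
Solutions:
 u(a) = C1 + C2*a^(5/3)


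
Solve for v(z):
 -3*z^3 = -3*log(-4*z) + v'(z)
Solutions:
 v(z) = C1 - 3*z^4/4 + 3*z*log(-z) + 3*z*(-1 + 2*log(2))


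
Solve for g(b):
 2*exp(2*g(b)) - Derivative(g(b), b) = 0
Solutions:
 g(b) = log(-sqrt(-1/(C1 + 2*b))) - log(2)/2
 g(b) = log(-1/(C1 + 2*b))/2 - log(2)/2


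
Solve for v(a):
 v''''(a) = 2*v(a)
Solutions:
 v(a) = C1*exp(-2^(1/4)*a) + C2*exp(2^(1/4)*a) + C3*sin(2^(1/4)*a) + C4*cos(2^(1/4)*a)


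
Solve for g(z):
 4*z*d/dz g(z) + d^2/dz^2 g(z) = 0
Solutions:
 g(z) = C1 + C2*erf(sqrt(2)*z)


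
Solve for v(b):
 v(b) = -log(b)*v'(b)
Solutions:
 v(b) = C1*exp(-li(b))


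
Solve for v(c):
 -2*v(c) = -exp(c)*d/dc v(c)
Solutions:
 v(c) = C1*exp(-2*exp(-c))


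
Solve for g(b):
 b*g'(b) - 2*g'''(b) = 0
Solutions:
 g(b) = C1 + Integral(C2*airyai(2^(2/3)*b/2) + C3*airybi(2^(2/3)*b/2), b)


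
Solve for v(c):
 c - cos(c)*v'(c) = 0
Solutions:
 v(c) = C1 + Integral(c/cos(c), c)


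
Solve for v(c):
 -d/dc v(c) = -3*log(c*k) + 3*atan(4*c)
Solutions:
 v(c) = C1 + 3*c*log(c*k) - 3*c*atan(4*c) - 3*c + 3*log(16*c^2 + 1)/8


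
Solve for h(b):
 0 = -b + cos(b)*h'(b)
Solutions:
 h(b) = C1 + Integral(b/cos(b), b)


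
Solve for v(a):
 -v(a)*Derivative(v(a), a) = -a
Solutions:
 v(a) = -sqrt(C1 + a^2)
 v(a) = sqrt(C1 + a^2)


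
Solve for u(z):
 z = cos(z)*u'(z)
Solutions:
 u(z) = C1 + Integral(z/cos(z), z)


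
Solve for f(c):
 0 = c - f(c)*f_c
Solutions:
 f(c) = -sqrt(C1 + c^2)
 f(c) = sqrt(C1 + c^2)


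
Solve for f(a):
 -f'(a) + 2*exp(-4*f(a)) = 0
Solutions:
 f(a) = log(-I*(C1 + 8*a)^(1/4))
 f(a) = log(I*(C1 + 8*a)^(1/4))
 f(a) = log(-(C1 + 8*a)^(1/4))
 f(a) = log(C1 + 8*a)/4


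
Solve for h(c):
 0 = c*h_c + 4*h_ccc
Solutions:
 h(c) = C1 + Integral(C2*airyai(-2^(1/3)*c/2) + C3*airybi(-2^(1/3)*c/2), c)


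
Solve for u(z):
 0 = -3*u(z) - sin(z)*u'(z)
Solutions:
 u(z) = C1*(cos(z) + 1)^(3/2)/(cos(z) - 1)^(3/2)


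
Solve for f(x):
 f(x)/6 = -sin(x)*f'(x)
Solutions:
 f(x) = C1*(cos(x) + 1)^(1/12)/(cos(x) - 1)^(1/12)


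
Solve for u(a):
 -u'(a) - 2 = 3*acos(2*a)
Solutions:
 u(a) = C1 - 3*a*acos(2*a) - 2*a + 3*sqrt(1 - 4*a^2)/2


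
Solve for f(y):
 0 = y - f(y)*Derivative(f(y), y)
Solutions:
 f(y) = -sqrt(C1 + y^2)
 f(y) = sqrt(C1 + y^2)


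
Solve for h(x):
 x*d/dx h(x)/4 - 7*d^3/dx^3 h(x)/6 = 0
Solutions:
 h(x) = C1 + Integral(C2*airyai(14^(2/3)*3^(1/3)*x/14) + C3*airybi(14^(2/3)*3^(1/3)*x/14), x)


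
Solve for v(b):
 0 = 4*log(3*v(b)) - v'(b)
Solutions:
 -Integral(1/(log(_y) + log(3)), (_y, v(b)))/4 = C1 - b


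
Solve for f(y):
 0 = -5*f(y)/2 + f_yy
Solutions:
 f(y) = C1*exp(-sqrt(10)*y/2) + C2*exp(sqrt(10)*y/2)


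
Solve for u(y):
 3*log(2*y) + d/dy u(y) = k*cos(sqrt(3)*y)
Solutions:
 u(y) = C1 + sqrt(3)*k*sin(sqrt(3)*y)/3 - 3*y*log(y) - 3*y*log(2) + 3*y


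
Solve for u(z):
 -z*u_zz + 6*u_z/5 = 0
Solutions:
 u(z) = C1 + C2*z^(11/5)


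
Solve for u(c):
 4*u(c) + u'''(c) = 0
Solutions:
 u(c) = C3*exp(-2^(2/3)*c) + (C1*sin(2^(2/3)*sqrt(3)*c/2) + C2*cos(2^(2/3)*sqrt(3)*c/2))*exp(2^(2/3)*c/2)


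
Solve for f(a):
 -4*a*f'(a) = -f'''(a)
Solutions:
 f(a) = C1 + Integral(C2*airyai(2^(2/3)*a) + C3*airybi(2^(2/3)*a), a)


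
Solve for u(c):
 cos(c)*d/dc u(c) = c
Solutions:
 u(c) = C1 + Integral(c/cos(c), c)


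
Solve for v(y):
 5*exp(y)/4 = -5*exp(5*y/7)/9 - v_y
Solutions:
 v(y) = C1 - 7*exp(5*y/7)/9 - 5*exp(y)/4


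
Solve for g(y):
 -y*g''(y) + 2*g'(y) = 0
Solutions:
 g(y) = C1 + C2*y^3


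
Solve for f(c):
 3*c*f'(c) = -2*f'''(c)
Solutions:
 f(c) = C1 + Integral(C2*airyai(-2^(2/3)*3^(1/3)*c/2) + C3*airybi(-2^(2/3)*3^(1/3)*c/2), c)


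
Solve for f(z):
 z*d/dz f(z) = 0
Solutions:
 f(z) = C1


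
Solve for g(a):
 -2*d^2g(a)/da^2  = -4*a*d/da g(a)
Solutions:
 g(a) = C1 + C2*erfi(a)


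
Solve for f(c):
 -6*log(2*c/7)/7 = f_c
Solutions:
 f(c) = C1 - 6*c*log(c)/7 - 6*c*log(2)/7 + 6*c/7 + 6*c*log(7)/7


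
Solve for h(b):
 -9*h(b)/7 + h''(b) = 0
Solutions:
 h(b) = C1*exp(-3*sqrt(7)*b/7) + C2*exp(3*sqrt(7)*b/7)


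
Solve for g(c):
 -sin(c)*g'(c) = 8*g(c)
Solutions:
 g(c) = C1*(cos(c)^4 + 4*cos(c)^3 + 6*cos(c)^2 + 4*cos(c) + 1)/(cos(c)^4 - 4*cos(c)^3 + 6*cos(c)^2 - 4*cos(c) + 1)


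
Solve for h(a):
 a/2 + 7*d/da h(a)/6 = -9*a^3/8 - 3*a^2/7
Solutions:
 h(a) = C1 - 27*a^4/112 - 6*a^3/49 - 3*a^2/14


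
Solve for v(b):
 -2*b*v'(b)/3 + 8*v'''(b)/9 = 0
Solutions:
 v(b) = C1 + Integral(C2*airyai(6^(1/3)*b/2) + C3*airybi(6^(1/3)*b/2), b)


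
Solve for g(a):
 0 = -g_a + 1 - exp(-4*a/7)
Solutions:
 g(a) = C1 + a + 7*exp(-4*a/7)/4


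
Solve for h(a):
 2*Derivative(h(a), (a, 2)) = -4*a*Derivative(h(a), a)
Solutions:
 h(a) = C1 + C2*erf(a)


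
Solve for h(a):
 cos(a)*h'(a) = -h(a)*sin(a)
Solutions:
 h(a) = C1*cos(a)


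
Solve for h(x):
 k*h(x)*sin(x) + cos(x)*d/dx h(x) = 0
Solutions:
 h(x) = C1*exp(k*log(cos(x)))


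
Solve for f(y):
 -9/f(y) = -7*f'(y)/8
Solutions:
 f(y) = -sqrt(C1 + 1008*y)/7
 f(y) = sqrt(C1 + 1008*y)/7


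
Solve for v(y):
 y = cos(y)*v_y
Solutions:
 v(y) = C1 + Integral(y/cos(y), y)


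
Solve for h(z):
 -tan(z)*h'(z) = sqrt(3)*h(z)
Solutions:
 h(z) = C1/sin(z)^(sqrt(3))


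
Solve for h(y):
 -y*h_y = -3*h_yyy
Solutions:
 h(y) = C1 + Integral(C2*airyai(3^(2/3)*y/3) + C3*airybi(3^(2/3)*y/3), y)


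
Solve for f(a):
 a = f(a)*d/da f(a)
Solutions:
 f(a) = -sqrt(C1 + a^2)
 f(a) = sqrt(C1 + a^2)


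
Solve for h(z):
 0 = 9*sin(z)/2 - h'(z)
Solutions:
 h(z) = C1 - 9*cos(z)/2


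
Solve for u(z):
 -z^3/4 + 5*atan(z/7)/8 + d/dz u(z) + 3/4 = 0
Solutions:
 u(z) = C1 + z^4/16 - 5*z*atan(z/7)/8 - 3*z/4 + 35*log(z^2 + 49)/16


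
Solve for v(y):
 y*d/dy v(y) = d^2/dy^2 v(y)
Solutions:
 v(y) = C1 + C2*erfi(sqrt(2)*y/2)


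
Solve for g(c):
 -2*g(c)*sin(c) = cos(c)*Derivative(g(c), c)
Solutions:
 g(c) = C1*cos(c)^2


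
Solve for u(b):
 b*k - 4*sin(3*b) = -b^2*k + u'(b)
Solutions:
 u(b) = C1 + b^3*k/3 + b^2*k/2 + 4*cos(3*b)/3


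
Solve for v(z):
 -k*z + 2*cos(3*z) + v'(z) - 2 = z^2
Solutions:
 v(z) = C1 + k*z^2/2 + z^3/3 + 2*z - 2*sin(3*z)/3


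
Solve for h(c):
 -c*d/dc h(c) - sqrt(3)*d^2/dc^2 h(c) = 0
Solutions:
 h(c) = C1 + C2*erf(sqrt(2)*3^(3/4)*c/6)


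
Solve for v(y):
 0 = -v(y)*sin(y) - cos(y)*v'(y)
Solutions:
 v(y) = C1*cos(y)


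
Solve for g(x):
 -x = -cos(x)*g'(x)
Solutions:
 g(x) = C1 + Integral(x/cos(x), x)


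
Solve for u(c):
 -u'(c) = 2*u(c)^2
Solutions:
 u(c) = 1/(C1 + 2*c)


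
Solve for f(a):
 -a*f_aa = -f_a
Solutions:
 f(a) = C1 + C2*a^2


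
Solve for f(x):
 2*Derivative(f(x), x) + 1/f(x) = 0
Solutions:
 f(x) = -sqrt(C1 - x)
 f(x) = sqrt(C1 - x)


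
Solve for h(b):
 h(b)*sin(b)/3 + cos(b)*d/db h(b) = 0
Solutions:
 h(b) = C1*cos(b)^(1/3)


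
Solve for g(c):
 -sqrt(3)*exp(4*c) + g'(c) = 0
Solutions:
 g(c) = C1 + sqrt(3)*exp(4*c)/4


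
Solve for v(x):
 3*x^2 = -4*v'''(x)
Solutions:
 v(x) = C1 + C2*x + C3*x^2 - x^5/80


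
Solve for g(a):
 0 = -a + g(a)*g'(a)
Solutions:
 g(a) = -sqrt(C1 + a^2)
 g(a) = sqrt(C1 + a^2)


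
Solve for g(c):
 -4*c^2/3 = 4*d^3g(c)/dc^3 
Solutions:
 g(c) = C1 + C2*c + C3*c^2 - c^5/180


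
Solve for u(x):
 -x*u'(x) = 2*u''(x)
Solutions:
 u(x) = C1 + C2*erf(x/2)


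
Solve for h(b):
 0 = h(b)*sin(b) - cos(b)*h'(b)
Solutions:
 h(b) = C1/cos(b)


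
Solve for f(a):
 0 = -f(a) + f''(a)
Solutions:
 f(a) = C1*exp(-a) + C2*exp(a)


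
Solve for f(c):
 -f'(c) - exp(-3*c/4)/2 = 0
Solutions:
 f(c) = C1 + 2*exp(-3*c/4)/3


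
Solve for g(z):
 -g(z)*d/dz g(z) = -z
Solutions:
 g(z) = -sqrt(C1 + z^2)
 g(z) = sqrt(C1 + z^2)


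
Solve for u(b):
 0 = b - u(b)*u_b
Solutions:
 u(b) = -sqrt(C1 + b^2)
 u(b) = sqrt(C1 + b^2)


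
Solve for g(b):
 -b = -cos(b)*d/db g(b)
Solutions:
 g(b) = C1 + Integral(b/cos(b), b)


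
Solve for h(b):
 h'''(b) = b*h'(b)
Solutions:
 h(b) = C1 + Integral(C2*airyai(b) + C3*airybi(b), b)


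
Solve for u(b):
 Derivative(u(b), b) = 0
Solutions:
 u(b) = C1


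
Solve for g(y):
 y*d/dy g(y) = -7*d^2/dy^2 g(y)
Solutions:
 g(y) = C1 + C2*erf(sqrt(14)*y/14)


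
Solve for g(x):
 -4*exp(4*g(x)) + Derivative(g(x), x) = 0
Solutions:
 g(x) = log(-(-1/(C1 + 16*x))^(1/4))
 g(x) = log(-1/(C1 + 16*x))/4
 g(x) = log(-I*(-1/(C1 + 16*x))^(1/4))
 g(x) = log(I*(-1/(C1 + 16*x))^(1/4))


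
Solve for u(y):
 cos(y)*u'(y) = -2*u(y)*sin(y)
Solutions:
 u(y) = C1*cos(y)^2


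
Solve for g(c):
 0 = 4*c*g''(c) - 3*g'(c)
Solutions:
 g(c) = C1 + C2*c^(7/4)


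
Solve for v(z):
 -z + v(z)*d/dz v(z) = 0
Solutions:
 v(z) = -sqrt(C1 + z^2)
 v(z) = sqrt(C1 + z^2)


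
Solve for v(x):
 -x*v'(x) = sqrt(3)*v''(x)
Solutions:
 v(x) = C1 + C2*erf(sqrt(2)*3^(3/4)*x/6)


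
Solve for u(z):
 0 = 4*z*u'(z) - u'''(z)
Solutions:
 u(z) = C1 + Integral(C2*airyai(2^(2/3)*z) + C3*airybi(2^(2/3)*z), z)


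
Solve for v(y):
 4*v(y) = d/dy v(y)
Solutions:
 v(y) = C1*exp(4*y)


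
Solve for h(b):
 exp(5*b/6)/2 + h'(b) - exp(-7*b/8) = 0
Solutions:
 h(b) = C1 - 3*exp(5*b/6)/5 - 8*exp(-7*b/8)/7


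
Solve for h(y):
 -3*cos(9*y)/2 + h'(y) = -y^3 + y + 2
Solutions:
 h(y) = C1 - y^4/4 + y^2/2 + 2*y + sin(9*y)/6


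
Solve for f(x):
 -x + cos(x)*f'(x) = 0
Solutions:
 f(x) = C1 + Integral(x/cos(x), x)
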